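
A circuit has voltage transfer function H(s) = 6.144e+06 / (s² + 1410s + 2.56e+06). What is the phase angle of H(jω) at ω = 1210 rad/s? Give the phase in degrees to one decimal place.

-57.3°

∠[(j1210)² + 1410(j1210) + 2.56e+06] = ∠[1.0959e+06 + j1.7061e+06] = 57.29°
∠H(j1210) = −57.29° = -57.29°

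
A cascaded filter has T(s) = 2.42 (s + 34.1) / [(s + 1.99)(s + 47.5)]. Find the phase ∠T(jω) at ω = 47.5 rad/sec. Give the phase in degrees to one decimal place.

∠(j47.5 + 34.1) = arctan(47.5/34.1) = 54.33°
∠(j47.5 + 1.99) = arctan(47.5/1.99) = 87.60°
∠(j47.5 + 47.5) = arctan(47.5/47.5) = 45.00°
∠T(j47.5) = 54.33° − (87.60° + 45.00°) = -78.28°

-78.3°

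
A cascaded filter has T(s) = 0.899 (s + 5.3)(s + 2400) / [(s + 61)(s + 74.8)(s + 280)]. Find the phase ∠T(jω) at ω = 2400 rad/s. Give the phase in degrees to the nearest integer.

∠(j2400 + 5.3) = arctan(2400/5.3) = 89.87°
∠(j2400 + 2400) = arctan(2400/2400) = 45.00°
∠(j2400 + 61) = arctan(2400/61) = 88.54°
∠(j2400 + 74.8) = arctan(2400/74.8) = 88.21°
∠(j2400 + 280) = arctan(2400/280) = 83.35°
∠T(j2400) = 89.87° + 45.00° − (88.54° + 88.21° + 83.35°) = -125.23°

-125 deg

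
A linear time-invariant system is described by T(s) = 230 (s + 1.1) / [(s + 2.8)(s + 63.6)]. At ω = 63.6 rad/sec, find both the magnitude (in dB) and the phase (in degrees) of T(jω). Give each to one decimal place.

|j63.6 + 1.1| = √(63.6² + 1.1²) = 63.61
|j63.6 + 2.8| = √(63.6² + 2.8²) = 63.66
|j63.6 + 63.6| = √(63.6² + 63.6²) = 89.94
|T(j63.6)| = 230 × 63.61 / (63.66 × 89.94) = 2.5551
20 log₁₀(2.5551) = 8.15 dB
∠(j63.6 + 1.1) = arctan(63.6/1.1) = 89.01°
∠(j63.6 + 2.8) = arctan(63.6/2.8) = 87.48°
∠(j63.6 + 63.6) = arctan(63.6/63.6) = 45.00°
∠T(j63.6) = 89.01° − (87.48° + 45.00°) = -43.47°

|T| = 8.1 dB, ∠T = -43.5°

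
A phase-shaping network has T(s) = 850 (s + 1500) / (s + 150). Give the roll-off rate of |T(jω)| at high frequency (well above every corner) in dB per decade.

0 dB/decade

With 1 zero and 1 pole, the high-frequency asymptotic slope is 20 × (1 − 1) = 0 dB/decade.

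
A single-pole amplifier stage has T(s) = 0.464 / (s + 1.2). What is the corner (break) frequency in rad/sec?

The single real pole at s = −1.2 gives a corner at ω = 1.2 rad/sec.

1.2 rad/sec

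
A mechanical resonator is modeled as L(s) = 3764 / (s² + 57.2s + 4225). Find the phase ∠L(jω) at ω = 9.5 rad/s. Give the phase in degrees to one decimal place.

∠[(j9.5)² + 57.2(j9.5) + 4225] = ∠[4134.8 + j543.4] = 7.49°
∠L(j9.5) = −7.49° = -7.49°

-7.5 deg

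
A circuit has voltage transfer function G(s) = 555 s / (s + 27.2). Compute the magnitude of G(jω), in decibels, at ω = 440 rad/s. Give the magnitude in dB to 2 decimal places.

|j440| = 440
|j440 + 27.2| = √(440² + 27.2²) = 440.8
|G(j440)| = 555 × 440 / 440.8 = 553.94
20 log₁₀(553.94) = 54.869 dB

54.87 dB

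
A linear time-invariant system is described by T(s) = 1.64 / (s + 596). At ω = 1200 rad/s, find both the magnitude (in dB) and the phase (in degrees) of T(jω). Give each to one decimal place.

|j1200 + 596| = √(1200² + 596²) = 1340
|T(j1200)| = 1.64 / 1340 = 0.001224
20 log₁₀(0.001224) = -58.24 dB
∠(j1200 + 596) = arctan(1200/596) = 63.59°
∠T(j1200) = −63.59° = -63.59°

|T| = -58.2 dB, ∠T = -63.6°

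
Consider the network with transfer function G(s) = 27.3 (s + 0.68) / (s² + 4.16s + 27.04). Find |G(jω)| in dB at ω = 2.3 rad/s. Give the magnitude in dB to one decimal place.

|j2.3 + 0.68| = √(2.3² + 0.68²) = 2.398
|(j2.3)² + 4.16(j2.3) + 27.04| = |21.75 + j9.568| = 23.76
|G(j2.3)| = 27.3 × 2.398 / 23.76 = 2.7556
20 log₁₀(2.7556) = 8.80 dB

8.8 dB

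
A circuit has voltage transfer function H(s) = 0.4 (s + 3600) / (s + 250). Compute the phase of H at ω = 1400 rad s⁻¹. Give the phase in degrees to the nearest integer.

∠(j1400 + 3600) = arctan(1400/3600) = 21.25°
∠(j1400 + 250) = arctan(1400/250) = 79.88°
∠H(j1400) = 21.25° − 79.88° = -58.62°

-59°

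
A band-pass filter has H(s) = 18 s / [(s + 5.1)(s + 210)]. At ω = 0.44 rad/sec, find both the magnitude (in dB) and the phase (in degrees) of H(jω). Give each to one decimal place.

|j0.44| = 0.44
|j0.44 + 5.1| = √(0.44² + 5.1²) = 5.119
|j0.44 + 210| = √(0.44² + 210²) = 210
|H(j0.44)| = 18 × 0.44 / (5.119 × 210) = 0.0073676
20 log₁₀(0.0073676) = -42.65 dB
∠(j0.44) = 90.00°
∠(j0.44 + 5.1) = arctan(0.44/5.1) = 4.93°
∠(j0.44 + 210) = arctan(0.44/210) = 0.12°
∠H(j0.44) = 90.00° − (4.93° + 0.12°) = 84.95°

|H| = -42.7 dB, ∠H = 84.9°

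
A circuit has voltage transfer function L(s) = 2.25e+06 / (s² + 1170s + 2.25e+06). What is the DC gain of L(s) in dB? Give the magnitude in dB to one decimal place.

0.0 dB

L(0) = 2.25e+06 / 2.25e+06 = 1
20 log₁₀(1) = 0.00 dB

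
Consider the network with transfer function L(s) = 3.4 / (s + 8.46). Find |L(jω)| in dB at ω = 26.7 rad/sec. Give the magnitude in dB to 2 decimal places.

-18.32 dB

|j26.7 + 8.46| = √(26.7² + 8.46²) = 28.01
|L(j26.7)| = 3.4 / 28.01 = 0.12139
20 log₁₀(0.12139) = -18.316 dB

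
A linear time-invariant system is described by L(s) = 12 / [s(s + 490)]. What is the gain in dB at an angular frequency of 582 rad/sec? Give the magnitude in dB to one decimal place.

-91.3 dB

|j582 + 490| = √(582² + 490²) = 760.8
|j582| = 582
|L(j582)| = 12 / (760.8 × 582) = 2.7101e-05
20 log₁₀(2.7101e-05) = -91.34 dB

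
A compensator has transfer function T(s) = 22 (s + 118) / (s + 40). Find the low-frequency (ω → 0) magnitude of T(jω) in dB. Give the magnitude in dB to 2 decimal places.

36.24 dB

T(0) = 22 × 118 / 40 = 64.9
20 log₁₀(64.9) = 36.245 dB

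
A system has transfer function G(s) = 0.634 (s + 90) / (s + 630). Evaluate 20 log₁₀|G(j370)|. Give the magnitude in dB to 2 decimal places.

-9.62 dB

|j370 + 90| = √(370² + 90²) = 380.8
|j370 + 630| = √(370² + 630²) = 730.6
|G(j370)| = 0.634 × 380.8 / 730.6 = 0.33043
20 log₁₀(0.33043) = -9.618 dB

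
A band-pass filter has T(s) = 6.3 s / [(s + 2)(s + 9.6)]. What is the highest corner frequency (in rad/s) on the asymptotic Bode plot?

Break frequencies occur at each pole and zero magnitude: 2 rad/s, 9.6 rad/s.
The highest is 9.6 rad/s.

9.6 rad/s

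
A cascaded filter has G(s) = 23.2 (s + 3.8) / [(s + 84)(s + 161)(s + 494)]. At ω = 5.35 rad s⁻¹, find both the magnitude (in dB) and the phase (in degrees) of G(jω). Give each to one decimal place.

|G| = -92.9 dB, ∠G = 48.4°

|j5.35 + 3.8| = √(5.35² + 3.8²) = 6.562
|j5.35 + 84| = √(5.35² + 84²) = 84.17
|j5.35 + 161| = √(5.35² + 161²) = 161.1
|j5.35 + 494| = √(5.35² + 494²) = 494
|G(j5.35)| = 23.2 × 6.562 / (84.17 × 161.1 × 494) = 2.2728e-05
20 log₁₀(2.2728e-05) = -92.87 dB
∠(j5.35 + 3.8) = arctan(5.35/3.8) = 54.61°
∠(j5.35 + 84) = arctan(5.35/84) = 3.64°
∠(j5.35 + 161) = arctan(5.35/161) = 1.90°
∠(j5.35 + 494) = arctan(5.35/494) = 0.62°
∠G(j5.35) = 54.61° − (3.64° + 1.90° + 0.62°) = 48.45°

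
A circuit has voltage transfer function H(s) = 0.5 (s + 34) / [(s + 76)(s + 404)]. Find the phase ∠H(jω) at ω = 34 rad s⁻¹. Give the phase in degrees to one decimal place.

∠(j34 + 34) = arctan(34/34) = 45.00°
∠(j34 + 76) = arctan(34/76) = 24.10°
∠(j34 + 404) = arctan(34/404) = 4.81°
∠H(j34) = 45.00° − (24.10° + 4.81°) = 16.09°

16.1°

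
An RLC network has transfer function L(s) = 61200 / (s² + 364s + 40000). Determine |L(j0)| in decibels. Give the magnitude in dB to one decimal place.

L(0) = 61200 / 40000 = 1.53
20 log₁₀(1.53) = 3.69 dB

3.7 dB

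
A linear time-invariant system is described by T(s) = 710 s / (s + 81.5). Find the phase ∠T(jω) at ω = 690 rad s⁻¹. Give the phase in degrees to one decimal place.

∠(j690) = 90.00°
∠(j690 + 81.5) = arctan(690/81.5) = 83.26°
∠T(j690) = 90.00° − 83.26° = 6.74°

6.7°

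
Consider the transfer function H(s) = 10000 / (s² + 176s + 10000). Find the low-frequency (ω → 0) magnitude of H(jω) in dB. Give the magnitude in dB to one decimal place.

H(0) = 10000 / 10000 = 1
20 log₁₀(1) = 0.00 dB

0.0 dB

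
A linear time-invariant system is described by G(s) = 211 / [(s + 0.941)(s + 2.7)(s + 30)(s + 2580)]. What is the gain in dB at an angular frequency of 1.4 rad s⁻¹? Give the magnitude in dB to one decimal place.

|j1.4 + 0.941| = √(1.4² + 0.941²) = 1.687
|j1.4 + 2.7| = √(1.4² + 2.7²) = 3.041
|j1.4 + 30| = √(1.4² + 30²) = 30.03
|j1.4 + 2580| = √(1.4² + 2580²) = 2580
|G(j1.4)| = 211 / (1.687 × 3.041 × 30.03 × 2580) = 0.00053079
20 log₁₀(0.00053079) = -65.50 dB

-65.5 dB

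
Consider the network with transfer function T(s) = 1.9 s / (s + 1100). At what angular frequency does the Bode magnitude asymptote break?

The single real pole at s = −1100 gives a corner at ω = 1100 rad/s.

1100 rad/s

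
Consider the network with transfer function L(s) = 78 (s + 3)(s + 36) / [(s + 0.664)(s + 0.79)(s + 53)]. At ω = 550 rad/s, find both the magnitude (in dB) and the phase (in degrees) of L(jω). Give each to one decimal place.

|L| = -17.0 dB, ∠L = -88.4°

|j550 + 3| = √(550² + 3²) = 550
|j550 + 36| = √(550² + 36²) = 551.2
|j550 + 0.664| = √(550² + 0.664²) = 550
|j550 + 0.79| = √(550² + 0.79²) = 550
|j550 + 53| = √(550² + 53²) = 552.5
|L(j550)| = 78 × 550 × 551.2 / (550 × 550 × 552.5) = 0.14147
20 log₁₀(0.14147) = -16.99 dB
∠(j550 + 3) = arctan(550/3) = 89.69°
∠(j550 + 36) = arctan(550/36) = 86.26°
∠(j550 + 0.664) = arctan(550/0.664) = 89.93°
∠(j550 + 0.79) = arctan(550/0.79) = 89.92°
∠(j550 + 53) = arctan(550/53) = 84.50°
∠L(j550) = 89.69° + 86.26° − (89.93° + 89.92° + 84.50°) = -88.40°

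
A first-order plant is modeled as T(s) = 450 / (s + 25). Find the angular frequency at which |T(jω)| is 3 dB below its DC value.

For a single-pole low-pass, the −3 dB point is at the pole: ω = 25 rad/s.

25 rad/s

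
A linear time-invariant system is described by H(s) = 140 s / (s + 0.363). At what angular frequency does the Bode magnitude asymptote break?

0.363 rad s⁻¹

The single real pole at s = −0.363 gives a corner at ω = 0.363 rad s⁻¹.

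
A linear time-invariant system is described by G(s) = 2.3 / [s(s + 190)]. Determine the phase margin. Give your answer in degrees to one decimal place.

Gain crossover: |G(jω)| = 1 at ω ≈ 0.0121 rad s⁻¹.
∠G(j0.0121) = −90° − arctan(0.0121/190) ≈ -90.00°
PM = 180° + (-90.00°) = 90.00°

90.0°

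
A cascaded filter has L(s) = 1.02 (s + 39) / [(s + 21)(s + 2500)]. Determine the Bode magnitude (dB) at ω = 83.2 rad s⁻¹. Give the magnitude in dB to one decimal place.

-67.2 dB

|j83.2 + 39| = √(83.2² + 39²) = 91.89
|j83.2 + 21| = √(83.2² + 21²) = 85.81
|j83.2 + 2500| = √(83.2² + 2500²) = 2501
|L(j83.2)| = 1.02 × 91.89 / (85.81 × 2501) = 0.00043666
20 log₁₀(0.00043666) = -67.20 dB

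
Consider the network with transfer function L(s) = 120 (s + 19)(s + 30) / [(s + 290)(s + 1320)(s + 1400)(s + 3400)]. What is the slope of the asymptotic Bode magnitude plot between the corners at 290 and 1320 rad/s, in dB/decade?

In this band the factors already past their corner are: zero at 19, zero at 30, pole at 290; net slope = 20 dB/decade.

20 dB/decade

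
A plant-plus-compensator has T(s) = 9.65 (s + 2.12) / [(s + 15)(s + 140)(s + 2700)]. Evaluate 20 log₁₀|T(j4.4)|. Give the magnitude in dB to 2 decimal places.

|j4.4 + 2.12| = √(4.4² + 2.12²) = 4.884
|j4.4 + 15| = √(4.4² + 15²) = 15.63
|j4.4 + 140| = √(4.4² + 140²) = 140.1
|j4.4 + 2700| = √(4.4² + 2700²) = 2700
|T(j4.4)| = 9.65 × 4.884 / (15.63 × 140.1 × 2700) = 7.9724e-06
20 log₁₀(7.9724e-06) = -101.968 dB

-101.97 dB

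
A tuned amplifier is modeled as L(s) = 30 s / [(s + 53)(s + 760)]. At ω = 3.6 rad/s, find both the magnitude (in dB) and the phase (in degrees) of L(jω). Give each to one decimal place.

|L| = -51.5 dB, ∠L = 85.8°

|j3.6| = 3.6
|j3.6 + 53| = √(3.6² + 53²) = 53.12
|j3.6 + 760| = √(3.6² + 760²) = 760
|L(j3.6)| = 30 × 3.6 / (53.12 × 760) = 0.002675
20 log₁₀(0.002675) = -51.45 dB
∠(j3.6) = 90.00°
∠(j3.6 + 53) = arctan(3.6/53) = 3.89°
∠(j3.6 + 760) = arctan(3.6/760) = 0.27°
∠L(j3.6) = 90.00° − (3.89° + 0.27°) = 85.84°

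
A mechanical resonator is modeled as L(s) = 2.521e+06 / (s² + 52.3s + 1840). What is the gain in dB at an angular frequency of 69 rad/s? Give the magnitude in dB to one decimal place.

54.7 dB

|(j69)² + 52.3(j69) + 1840| = |-2921 + j3608.7| = 4643
|L(j69)| = 2.521e+06 / 4643 = 543
20 log₁₀(543) = 54.70 dB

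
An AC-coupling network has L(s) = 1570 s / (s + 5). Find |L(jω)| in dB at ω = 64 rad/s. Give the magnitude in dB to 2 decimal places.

|j64| = 64
|j64 + 5| = √(64² + 5²) = 64.2
|L(j64)| = 1570 × 64 / 64.2 = 1565.2
20 log₁₀(1565.2) = 63.892 dB

63.89 dB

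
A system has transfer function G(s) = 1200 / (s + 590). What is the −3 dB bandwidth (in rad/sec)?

For a single-pole low-pass, the −3 dB point is at the pole: ω = 590 rad/sec.

590 rad/sec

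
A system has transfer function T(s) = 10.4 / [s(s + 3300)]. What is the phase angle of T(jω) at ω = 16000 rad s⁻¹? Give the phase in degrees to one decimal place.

∠(j16000 + 3300) = arctan(16000/3300) = 78.35°
∠(j16000) = 90.00°
∠T(j16000) = − (78.35° + 90.00°) = -168.35°

-168.3°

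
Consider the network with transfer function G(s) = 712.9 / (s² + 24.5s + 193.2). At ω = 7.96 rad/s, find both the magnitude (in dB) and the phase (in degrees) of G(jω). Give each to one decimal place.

|(j7.96)² + 24.5(j7.96) + 193.2| = |129.84 + j195.02| = 234.3
|G(j7.96)| = 712.9 / 234.3 = 3.0428
20 log₁₀(3.0428) = 9.67 dB
∠[(j7.96)² + 24.5(j7.96) + 193.2] = ∠[129.84 + j195.02] = 56.35°
∠G(j7.96) = −56.35° = -56.35°

|G| = 9.7 dB, ∠G = -56.3°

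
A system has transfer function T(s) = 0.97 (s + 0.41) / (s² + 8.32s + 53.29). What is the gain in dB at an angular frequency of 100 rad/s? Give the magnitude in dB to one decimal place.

-40.2 dB

|j100 + 0.41| = √(100² + 0.41²) = 100
|(j100)² + 8.32(j100) + 53.29| = |-9946.7 + j832| = 9981
|T(j100)| = 0.97 × 100 / 9981 = 0.0097181
20 log₁₀(0.0097181) = -40.25 dB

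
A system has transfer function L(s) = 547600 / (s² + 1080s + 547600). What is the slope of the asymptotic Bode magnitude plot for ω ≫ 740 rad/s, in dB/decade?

With 0 zeros and 2 poles, the high-frequency asymptotic slope is 20 × (0 − 2) = -40 dB/decade.

-40 dB/decade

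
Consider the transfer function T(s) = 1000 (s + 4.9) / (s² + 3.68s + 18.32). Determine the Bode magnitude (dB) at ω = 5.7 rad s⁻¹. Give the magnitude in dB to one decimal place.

|j5.7 + 4.9| = √(5.7² + 4.9²) = 7.517
|(j5.7)² + 3.68(j5.7) + 18.32| = |-14.17 + j20.976| = 25.31
|T(j5.7)| = 1000 × 7.517 / 25.31 = 296.94
20 log₁₀(296.94) = 49.45 dB

49.5 dB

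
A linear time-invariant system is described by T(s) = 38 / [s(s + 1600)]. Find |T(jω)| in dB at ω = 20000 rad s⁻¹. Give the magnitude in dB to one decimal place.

-140.5 dB

|j20000 + 1600| = √(20000² + 1600²) = 2.006e+04
|j20000| = 2e+04
|T(j20000)| = 38 / (2.006e+04 × 2e+04) = 9.4697e-08
20 log₁₀(9.4697e-08) = -140.47 dB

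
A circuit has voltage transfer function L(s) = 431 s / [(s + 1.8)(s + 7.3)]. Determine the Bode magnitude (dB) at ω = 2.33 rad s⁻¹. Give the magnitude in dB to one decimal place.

33.0 dB

|j2.33| = 2.33
|j2.33 + 1.8| = √(2.33² + 1.8²) = 2.944
|j2.33 + 7.3| = √(2.33² + 7.3²) = 7.663
|L(j2.33)| = 431 × 2.33 / (2.944 × 7.663) = 44.51
20 log₁₀(44.51) = 32.97 dB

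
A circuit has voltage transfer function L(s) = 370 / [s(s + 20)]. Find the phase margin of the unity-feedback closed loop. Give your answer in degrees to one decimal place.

53.4 deg

Gain crossover: |L(jω)| = 1 at ω ≈ 14.9 rad s⁻¹.
∠L(j14.9) = −90° − arctan(14.9/20) ≈ -126.60°
PM = 180° + (-126.60°) = 53.40°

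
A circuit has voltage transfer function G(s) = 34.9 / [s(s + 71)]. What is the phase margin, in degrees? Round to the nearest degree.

90 deg

Gain crossover: |G(jω)| = 1 at ω ≈ 0.492 rad/s.
∠G(j0.492) = −90° − arctan(0.492/71) ≈ -90.40°
PM = 180° + (-90.40°) = 89.60°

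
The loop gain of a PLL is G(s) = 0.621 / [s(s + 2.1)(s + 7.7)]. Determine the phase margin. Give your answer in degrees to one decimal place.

88.7 deg

Gain crossover: |G(jω)| = 1 at ω ≈ 0.0384 rad/sec.
∠G(j0.0384) = −90° − arctan(0.0384/2.1) − arctan(0.0384/7.7) ≈ -91.33°
PM = 180° + (-91.33°) = 88.67°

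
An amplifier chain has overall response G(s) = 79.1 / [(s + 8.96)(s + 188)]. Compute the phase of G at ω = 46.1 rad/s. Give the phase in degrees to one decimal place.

∠(j46.1 + 8.96) = arctan(46.1/8.96) = 79.00°
∠(j46.1 + 188) = arctan(46.1/188) = 13.78°
∠G(j46.1) = − (79.00° + 13.78°) = -92.78°

-92.8°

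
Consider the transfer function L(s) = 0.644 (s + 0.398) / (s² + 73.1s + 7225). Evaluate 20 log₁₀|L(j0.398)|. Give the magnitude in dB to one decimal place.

-86.0 dB

|j0.398 + 0.398| = √(0.398² + 0.398²) = 0.5629
|(j0.398)² + 73.1(j0.398) + 7225| = |7224.8 + j29.094| = 7225
|L(j0.398)| = 0.644 × 0.5629 / 7225 = 5.0171e-05
20 log₁₀(5.0171e-05) = -85.99 dB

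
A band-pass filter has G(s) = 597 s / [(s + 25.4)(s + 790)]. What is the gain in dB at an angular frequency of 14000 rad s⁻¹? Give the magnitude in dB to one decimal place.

-27.4 dB

|j14000| = 1.4e+04
|j14000 + 25.4| = √(14000² + 25.4²) = 1.4e+04
|j14000 + 790| = √(14000² + 790²) = 1.402e+04
|G(j14000)| = 597 × 1.4e+04 / (1.4e+04 × 1.402e+04) = 0.042575
20 log₁₀(0.042575) = -27.42 dB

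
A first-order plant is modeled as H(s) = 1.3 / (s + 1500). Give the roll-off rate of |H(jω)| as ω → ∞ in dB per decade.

With 0 zeros and 1 pole, the high-frequency asymptotic slope is 20 × (0 − 1) = -20 dB/decade.

-20 dB/decade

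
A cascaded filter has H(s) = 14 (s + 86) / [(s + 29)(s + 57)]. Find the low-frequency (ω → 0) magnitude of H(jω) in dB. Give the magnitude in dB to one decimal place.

-2.8 dB

H(0) = 14 × 86 / (29 × 57) = 0.72837
20 log₁₀(0.72837) = -2.75 dB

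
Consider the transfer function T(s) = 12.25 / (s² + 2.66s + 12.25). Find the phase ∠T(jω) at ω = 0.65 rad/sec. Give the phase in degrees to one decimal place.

-8.3°

∠[(j0.65)² + 2.66(j0.65) + 12.25] = ∠[11.828 + j1.729] = 8.32°
∠T(j0.65) = −8.32° = -8.32°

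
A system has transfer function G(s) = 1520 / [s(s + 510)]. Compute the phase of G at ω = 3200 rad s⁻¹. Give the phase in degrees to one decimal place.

∠(j3200 + 510) = arctan(3200/510) = 80.94°
∠(j3200) = 90.00°
∠G(j3200) = − (80.94° + 90.00°) = -170.94°

-170.9 deg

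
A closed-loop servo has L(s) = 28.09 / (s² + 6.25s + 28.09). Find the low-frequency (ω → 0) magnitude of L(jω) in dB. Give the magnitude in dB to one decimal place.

L(0) = 28.09 / 28.09 = 1
20 log₁₀(1) = 0.00 dB

0.0 dB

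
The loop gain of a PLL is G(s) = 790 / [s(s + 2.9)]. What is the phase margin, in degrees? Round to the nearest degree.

Gain crossover: |G(jω)| = 1 at ω ≈ 28 rad/sec.
∠G(j28) = −90° − arctan(28/2.9) ≈ -174.09°
PM = 180° + (-174.09°) = 5.91°

6°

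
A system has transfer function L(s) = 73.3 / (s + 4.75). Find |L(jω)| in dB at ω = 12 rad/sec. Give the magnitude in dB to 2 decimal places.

|j12 + 4.75| = √(12² + 4.75²) = 12.91
|L(j12)| = 73.3 / 12.91 = 5.6796
20 log₁₀(5.6796) = 15.086 dB

15.09 dB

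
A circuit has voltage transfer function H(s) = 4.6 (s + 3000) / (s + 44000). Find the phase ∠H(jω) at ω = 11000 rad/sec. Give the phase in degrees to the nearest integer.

∠(j11000 + 3000) = arctan(11000/3000) = 74.74°
∠(j11000 + 44000) = arctan(11000/44000) = 14.04°
∠H(j11000) = 74.74° − 14.04° = 60.71°

61 deg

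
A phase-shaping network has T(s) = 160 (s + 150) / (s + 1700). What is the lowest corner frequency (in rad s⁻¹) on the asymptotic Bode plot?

150 rad s⁻¹

Break frequencies occur at each pole and zero magnitude: 150 rad s⁻¹, 1700 rad s⁻¹.
The lowest is 150 rad s⁻¹.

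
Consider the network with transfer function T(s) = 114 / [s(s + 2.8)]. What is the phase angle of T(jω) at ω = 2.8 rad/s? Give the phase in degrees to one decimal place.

∠(j2.8 + 2.8) = arctan(2.8/2.8) = 45.00°
∠(j2.8) = 90.00°
∠T(j2.8) = − (45.00° + 90.00°) = -135.00°

-135.0°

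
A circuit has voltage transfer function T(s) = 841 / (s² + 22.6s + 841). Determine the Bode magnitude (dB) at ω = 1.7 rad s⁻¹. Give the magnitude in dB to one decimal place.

|(j1.7)² + 22.6(j1.7) + 841| = |838.11 + j38.42| = 839
|T(j1.7)| = 841 / 839 = 1.0024
20 log₁₀(1.0024) = 0.02 dB

0.0 dB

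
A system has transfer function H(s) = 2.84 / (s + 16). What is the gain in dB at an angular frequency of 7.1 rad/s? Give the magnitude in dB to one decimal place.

|j7.1 + 16| = √(7.1² + 16²) = 17.5
|H(j7.1)| = 2.84 / 17.5 = 0.16224
20 log₁₀(0.16224) = -15.80 dB

-15.8 dB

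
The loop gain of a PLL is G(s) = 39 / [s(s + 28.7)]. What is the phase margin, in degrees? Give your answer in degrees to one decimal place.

87.3 deg

Gain crossover: |G(jω)| = 1 at ω ≈ 1.36 rad s⁻¹.
∠G(j1.36) = −90° − arctan(1.36/28.7) ≈ -92.71°
PM = 180° + (-92.71°) = 87.29°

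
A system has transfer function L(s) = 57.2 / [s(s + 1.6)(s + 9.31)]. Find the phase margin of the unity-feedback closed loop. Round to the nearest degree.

Gain crossover: |L(jω)| = 1 at ω ≈ 2.2 rad/s.
∠L(j2.2) = −90° − arctan(2.2/1.6) − arctan(2.2/9.31) ≈ -157.25°
PM = 180° + (-157.25°) = 22.75°

23°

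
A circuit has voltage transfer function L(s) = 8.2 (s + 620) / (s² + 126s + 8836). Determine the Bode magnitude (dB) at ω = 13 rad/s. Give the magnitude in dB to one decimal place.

|j13 + 620| = √(13² + 620²) = 620.1
|(j13)² + 126(j13) + 8836| = |8667 + j1638| = 8820
|L(j13)| = 8.2 × 620.1 / 8820 = 0.57652
20 log₁₀(0.57652) = -4.78 dB

-4.8 dB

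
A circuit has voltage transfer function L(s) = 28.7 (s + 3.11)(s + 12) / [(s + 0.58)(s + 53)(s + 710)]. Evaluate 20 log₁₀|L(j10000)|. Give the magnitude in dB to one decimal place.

-50.9 dB

|j10000 + 3.11| = √(10000² + 3.11²) = 1e+04
|j10000 + 12| = √(10000² + 12²) = 1e+04
|j10000 + 0.58| = √(10000² + 0.58²) = 1e+04
|j10000 + 53| = √(10000² + 53²) = 1e+04
|j10000 + 710| = √(10000² + 710²) = 1.003e+04
|L(j10000)| = 28.7 × 1e+04 × 1e+04 / (1e+04 × 1e+04 × 1.003e+04) = 0.0028628
20 log₁₀(0.0028628) = -50.86 dB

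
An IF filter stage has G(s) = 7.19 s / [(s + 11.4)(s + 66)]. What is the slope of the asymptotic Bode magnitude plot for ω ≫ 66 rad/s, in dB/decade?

With 1 zero and 2 poles, the high-frequency asymptotic slope is 20 × (1 − 2) = -20 dB/decade.

-20 dB/decade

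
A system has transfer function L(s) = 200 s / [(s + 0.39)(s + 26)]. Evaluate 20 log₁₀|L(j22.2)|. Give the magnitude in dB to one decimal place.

|j22.2| = 22.2
|j22.2 + 0.39| = √(22.2² + 0.39²) = 22.2
|j22.2 + 26| = √(22.2² + 26²) = 34.19
|L(j22.2)| = 200 × 22.2 / (22.2 × 34.19) = 5.8491
20 log₁₀(5.8491) = 15.34 dB

15.3 dB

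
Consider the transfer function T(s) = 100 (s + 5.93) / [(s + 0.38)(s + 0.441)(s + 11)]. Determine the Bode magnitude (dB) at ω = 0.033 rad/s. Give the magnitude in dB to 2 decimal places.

50.09 dB

|j0.033 + 5.93| = √(0.033² + 5.93²) = 5.93
|j0.033 + 0.38| = √(0.033² + 0.38²) = 0.3814
|j0.033 + 0.441| = √(0.033² + 0.441²) = 0.4422
|j0.033 + 11| = √(0.033² + 11²) = 11
|T(j0.033)| = 100 × 5.93 / (0.3814 × 0.4422 × 11) = 319.6
20 log₁₀(319.6) = 50.092 dB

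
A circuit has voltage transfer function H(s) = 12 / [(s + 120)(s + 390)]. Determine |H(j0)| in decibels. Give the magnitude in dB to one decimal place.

-71.8 dB

H(0) = 12 / (120 × 390) = 0.00025641
20 log₁₀(0.00025641) = -71.82 dB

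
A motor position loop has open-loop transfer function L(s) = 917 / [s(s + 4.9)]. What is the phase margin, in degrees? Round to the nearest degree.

Gain crossover: |L(jω)| = 1 at ω ≈ 30.1 rad/s.
∠L(j30.1) = −90° − arctan(30.1/4.9) ≈ -170.75°
PM = 180° + (-170.75°) = 9.25°

9°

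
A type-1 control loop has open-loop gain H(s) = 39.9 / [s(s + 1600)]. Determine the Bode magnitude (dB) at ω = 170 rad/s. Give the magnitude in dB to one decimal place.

|j170 + 1600| = √(170² + 1600²) = 1609
|j170| = 170
|H(j170)| = 39.9 / (1609 × 170) = 0.00014587
20 log₁₀(0.00014587) = -76.72 dB

-76.7 dB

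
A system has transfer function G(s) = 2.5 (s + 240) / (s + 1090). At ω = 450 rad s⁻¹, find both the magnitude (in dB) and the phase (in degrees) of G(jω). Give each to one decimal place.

|j450 + 240| = √(450² + 240²) = 510
|j450 + 1090| = √(450² + 1090²) = 1179
|G(j450)| = 2.5 × 510 / 1179 = 1.0812
20 log₁₀(1.0812) = 0.68 dB
∠(j450 + 240) = arctan(450/240) = 61.93°
∠(j450 + 1090) = arctan(450/1090) = 22.43°
∠G(j450) = 61.93° − 22.43° = 39.49°

|G| = 0.7 dB, ∠G = 39.5 deg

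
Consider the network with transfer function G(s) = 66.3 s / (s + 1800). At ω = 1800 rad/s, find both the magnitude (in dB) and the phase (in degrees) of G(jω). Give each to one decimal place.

|G| = 33.4 dB, ∠G = 45.0°

|j1800| = 1800
|j1800 + 1800| = √(1800² + 1800²) = 2546
|G(j1800)| = 66.3 × 1800 / 2546 = 46.881
20 log₁₀(46.881) = 33.42 dB
∠(j1800) = 90.00°
∠(j1800 + 1800) = arctan(1800/1800) = 45.00°
∠G(j1800) = 90.00° − 45.00° = 45.00°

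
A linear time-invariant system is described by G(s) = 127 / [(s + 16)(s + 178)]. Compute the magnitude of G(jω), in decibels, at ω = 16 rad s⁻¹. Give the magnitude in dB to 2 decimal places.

|j16 + 16| = √(16² + 16²) = 22.63
|j16 + 178| = √(16² + 178²) = 178.7
|G(j16)| = 127 / (22.63 × 178.7) = 0.031405
20 log₁₀(0.031405) = -30.060 dB

-30.06 dB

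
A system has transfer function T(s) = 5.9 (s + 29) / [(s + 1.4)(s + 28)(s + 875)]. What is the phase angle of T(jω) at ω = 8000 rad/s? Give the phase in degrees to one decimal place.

-173.8 deg

∠(j8000 + 29) = arctan(8000/29) = 89.79°
∠(j8000 + 1.4) = arctan(8000/1.4) = 89.99°
∠(j8000 + 28) = arctan(8000/28) = 89.80°
∠(j8000 + 875) = arctan(8000/875) = 83.76°
∠T(j8000) = 89.79° − (89.99° + 89.80° + 83.76°) = -173.76°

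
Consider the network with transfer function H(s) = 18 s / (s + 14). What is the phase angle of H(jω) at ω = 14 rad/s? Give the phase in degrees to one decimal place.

∠(j14) = 90.00°
∠(j14 + 14) = arctan(14/14) = 45.00°
∠H(j14) = 90.00° − 45.00° = 45.00°

45.0 deg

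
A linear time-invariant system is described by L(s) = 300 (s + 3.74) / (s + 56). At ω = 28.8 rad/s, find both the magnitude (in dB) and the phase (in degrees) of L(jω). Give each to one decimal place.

|L| = 42.8 dB, ∠L = 55.4°

|j28.8 + 3.74| = √(28.8² + 3.74²) = 29.04
|j28.8 + 56| = √(28.8² + 56²) = 62.97
|L(j28.8)| = 300 × 29.04 / 62.97 = 138.36
20 log₁₀(138.36) = 42.82 dB
∠(j28.8 + 3.74) = arctan(28.8/3.74) = 82.60°
∠(j28.8 + 56) = arctan(28.8/56) = 27.22°
∠L(j28.8) = 82.60° − 27.22° = 55.38°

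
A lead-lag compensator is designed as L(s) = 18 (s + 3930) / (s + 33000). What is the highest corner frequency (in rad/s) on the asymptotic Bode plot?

Break frequencies occur at each pole and zero magnitude: 3930 rad/s, 33000 rad/s.
The highest is 33000 rad/s.

33000 rad/s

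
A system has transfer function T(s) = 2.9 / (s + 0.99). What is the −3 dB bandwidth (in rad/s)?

0.99 rad/s

For a single-pole low-pass, the −3 dB point is at the pole: ω = 0.99 rad/s.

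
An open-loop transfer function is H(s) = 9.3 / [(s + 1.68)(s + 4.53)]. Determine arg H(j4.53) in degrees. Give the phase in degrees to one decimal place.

∠(j4.53 + 1.68) = arctan(4.53/1.68) = 69.65°
∠(j4.53 + 4.53) = arctan(4.53/4.53) = 45.00°
∠H(j4.53) = − (69.65° + 45.00°) = -114.65°

-114.7°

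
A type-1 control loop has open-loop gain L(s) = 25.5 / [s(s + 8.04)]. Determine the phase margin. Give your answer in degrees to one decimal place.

Gain crossover: |L(jω)| = 1 at ω ≈ 2.97 rad/s.
∠L(j2.97) = −90° − arctan(2.97/8.04) ≈ -110.30°
PM = 180° + (-110.30°) = 69.70°

69.7°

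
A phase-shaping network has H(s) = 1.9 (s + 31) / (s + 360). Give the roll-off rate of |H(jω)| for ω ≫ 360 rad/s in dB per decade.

With 1 zero and 1 pole, the high-frequency asymptotic slope is 20 × (1 − 1) = 0 dB/decade.

0 dB/decade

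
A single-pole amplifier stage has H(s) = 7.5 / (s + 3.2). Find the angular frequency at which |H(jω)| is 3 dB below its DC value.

3.2 rad/s

For a single-pole low-pass, the −3 dB point is at the pole: ω = 3.2 rad/s.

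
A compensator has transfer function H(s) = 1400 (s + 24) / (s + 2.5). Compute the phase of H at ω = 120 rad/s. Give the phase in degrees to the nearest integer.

∠(j120 + 24) = arctan(120/24) = 78.69°
∠(j120 + 2.5) = arctan(120/2.5) = 88.81°
∠H(j120) = 78.69° − 88.81° = -10.12°

-10°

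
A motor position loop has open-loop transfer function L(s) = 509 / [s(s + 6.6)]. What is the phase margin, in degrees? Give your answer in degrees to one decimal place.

16.6°

Gain crossover: |L(jω)| = 1 at ω ≈ 22.1 rad/sec.
∠L(j22.1) = −90° − arctan(22.1/6.6) ≈ -163.36°
PM = 180° + (-163.36°) = 16.64°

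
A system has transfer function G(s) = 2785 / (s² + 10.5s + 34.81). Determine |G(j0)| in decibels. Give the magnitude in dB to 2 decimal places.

38.06 dB

G(0) = 2785 / 34.81 = 80.006
20 log₁₀(80.006) = 38.062 dB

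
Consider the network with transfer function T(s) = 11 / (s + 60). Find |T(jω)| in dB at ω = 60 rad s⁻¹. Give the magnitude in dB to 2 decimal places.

|j60 + 60| = √(60² + 60²) = 84.85
|T(j60)| = 11 / 84.85 = 0.12964
20 log₁₀(0.12964) = -17.745 dB

-17.75 dB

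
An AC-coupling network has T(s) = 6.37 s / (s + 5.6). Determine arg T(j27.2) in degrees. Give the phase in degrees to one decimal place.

11.6°

∠(j27.2) = 90.00°
∠(j27.2 + 5.6) = arctan(27.2/5.6) = 78.37°
∠T(j27.2) = 90.00° − 78.37° = 11.63°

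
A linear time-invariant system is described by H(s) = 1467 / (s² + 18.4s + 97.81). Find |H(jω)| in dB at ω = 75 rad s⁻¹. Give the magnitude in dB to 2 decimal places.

-11.78 dB

|(j75)² + 18.4(j75) + 97.81| = |-5527.2 + j1380| = 5697
|H(j75)| = 1467 / 5697 = 0.25751
20 log₁₀(0.25751) = -11.784 dB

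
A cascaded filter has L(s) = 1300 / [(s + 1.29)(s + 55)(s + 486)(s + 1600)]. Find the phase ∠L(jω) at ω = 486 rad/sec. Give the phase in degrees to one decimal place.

∠(j486 + 1.29) = arctan(486/1.29) = 89.85°
∠(j486 + 55) = arctan(486/55) = 83.54°
∠(j486 + 486) = arctan(486/486) = 45.00°
∠(j486 + 1600) = arctan(486/1600) = 16.90°
∠L(j486) = − (89.85° + 83.54° + 45.00° + 16.90°) = -235.29°

-235.3°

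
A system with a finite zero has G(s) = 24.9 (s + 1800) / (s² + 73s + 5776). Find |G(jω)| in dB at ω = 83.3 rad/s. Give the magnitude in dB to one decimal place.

17.2 dB

|j83.3 + 1800| = √(83.3² + 1800²) = 1802
|(j83.3)² + 73(j83.3) + 5776| = |-1162.9 + j6080.9| = 6191
|G(j83.3)| = 24.9 × 1802 / 6191 = 7.2472
20 log₁₀(7.2472) = 17.20 dB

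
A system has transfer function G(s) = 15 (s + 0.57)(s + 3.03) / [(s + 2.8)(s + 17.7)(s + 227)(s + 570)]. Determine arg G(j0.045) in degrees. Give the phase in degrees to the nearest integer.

4°

∠(j0.045 + 0.57) = arctan(0.045/0.57) = 4.51°
∠(j0.045 + 3.03) = arctan(0.045/3.03) = 0.85°
∠(j0.045 + 2.8) = arctan(0.045/2.8) = 0.92°
∠(j0.045 + 17.7) = arctan(0.045/17.7) = 0.15°
∠(j0.045 + 227) = arctan(0.045/227) = 0.01°
∠(j0.045 + 570) = arctan(0.045/570) = 0.00°
∠G(j0.045) = 4.51° + 0.85° − (0.92° + 0.15° + 0.01° + 0.00°) = 4.28°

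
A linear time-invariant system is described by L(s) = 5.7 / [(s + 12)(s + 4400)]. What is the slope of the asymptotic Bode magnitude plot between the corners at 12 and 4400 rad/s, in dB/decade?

-20 dB/decade

In this band the factors already past their corner are: pole at 12; net slope = -20 dB/decade.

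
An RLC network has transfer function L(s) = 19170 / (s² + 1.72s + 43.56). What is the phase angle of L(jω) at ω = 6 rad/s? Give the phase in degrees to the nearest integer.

∠[(j6)² + 1.72(j6) + 43.56] = ∠[7.56 + j10.32] = 53.78°
∠L(j6) = −53.78° = -53.78°

-54°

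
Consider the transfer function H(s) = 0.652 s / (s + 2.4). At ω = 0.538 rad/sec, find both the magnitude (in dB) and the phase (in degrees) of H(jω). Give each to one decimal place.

|H| = -16.9 dB, ∠H = 77.4°

|j0.538| = 0.538
|j0.538 + 2.4| = √(0.538² + 2.4²) = 2.46
|H(j0.538)| = 0.652 × 0.538 / 2.46 = 0.14262
20 log₁₀(0.14262) = -16.92 dB
∠(j0.538) = 90.00°
∠(j0.538 + 2.4) = arctan(0.538/2.4) = 12.63°
∠H(j0.538) = 90.00° − 12.63° = 77.37°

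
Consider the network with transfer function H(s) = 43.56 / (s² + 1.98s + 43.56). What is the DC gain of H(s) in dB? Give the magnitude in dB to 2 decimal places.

0.00 dB

H(0) = 43.56 / 43.56 = 1
20 log₁₀(1) = 0.000 dB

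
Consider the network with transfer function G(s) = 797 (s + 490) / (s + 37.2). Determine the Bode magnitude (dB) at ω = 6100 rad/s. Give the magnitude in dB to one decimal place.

|j6100 + 490| = √(6100² + 490²) = 6120
|j6100 + 37.2| = √(6100² + 37.2²) = 6100
|G(j6100)| = 797 × 6120 / 6100 = 799.55
20 log₁₀(799.55) = 58.06 dB

58.1 dB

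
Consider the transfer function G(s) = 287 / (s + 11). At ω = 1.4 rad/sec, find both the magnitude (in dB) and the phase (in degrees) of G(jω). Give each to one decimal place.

|G| = 28.3 dB, ∠G = -7.3°

|j1.4 + 11| = √(1.4² + 11²) = 11.09
|G(j1.4)| = 287 / 11.09 = 25.882
20 log₁₀(25.882) = 28.26 dB
∠(j1.4 + 11) = arctan(1.4/11) = 7.25°
∠G(j1.4) = −7.25° = -7.25°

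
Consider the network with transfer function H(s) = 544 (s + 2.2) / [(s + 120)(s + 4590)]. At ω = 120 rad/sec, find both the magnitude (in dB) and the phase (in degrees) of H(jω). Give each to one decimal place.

|H| = -21.5 dB, ∠H = 42.5°

|j120 + 2.2| = √(120² + 2.2²) = 120
|j120 + 120| = √(120² + 120²) = 169.7
|j120 + 4590| = √(120² + 4590²) = 4592
|H(j120)| = 544 × 120 / (169.7 × 4592) = 0.083791
20 log₁₀(0.083791) = -21.54 dB
∠(j120 + 2.2) = arctan(120/2.2) = 88.95°
∠(j120 + 120) = arctan(120/120) = 45.00°
∠(j120 + 4590) = arctan(120/4590) = 1.50°
∠H(j120) = 88.95° − (45.00° + 1.50°) = 42.45°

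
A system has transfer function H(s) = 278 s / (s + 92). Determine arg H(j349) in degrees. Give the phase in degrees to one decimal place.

14.8 deg

∠(j349) = 90.00°
∠(j349 + 92) = arctan(349/92) = 75.23°
∠H(j349) = 90.00° − 75.23° = 14.77°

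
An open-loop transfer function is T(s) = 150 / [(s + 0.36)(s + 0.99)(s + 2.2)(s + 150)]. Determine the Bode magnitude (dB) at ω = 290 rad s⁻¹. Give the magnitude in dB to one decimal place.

-154.5 dB

|j290 + 0.36| = √(290² + 0.36²) = 290
|j290 + 0.99| = √(290² + 0.99²) = 290
|j290 + 2.2| = √(290² + 2.2²) = 290
|j290 + 150| = √(290² + 150²) = 326.5
|T(j290)| = 150 / (290 × 290 × 290 × 326.5) = 1.8837e-08
20 log₁₀(1.8837e-08) = -154.50 dB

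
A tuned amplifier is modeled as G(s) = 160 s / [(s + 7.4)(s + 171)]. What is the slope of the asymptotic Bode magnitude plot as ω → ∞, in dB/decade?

With 1 zero and 2 poles, the high-frequency asymptotic slope is 20 × (1 − 2) = -20 dB/decade.

-20 dB/decade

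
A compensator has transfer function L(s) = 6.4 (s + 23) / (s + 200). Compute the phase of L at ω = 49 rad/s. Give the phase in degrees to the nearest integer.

∠(j49 + 23) = arctan(49/23) = 64.86°
∠(j49 + 200) = arctan(49/200) = 13.77°
∠L(j49) = 64.86° − 13.77° = 51.09°

51°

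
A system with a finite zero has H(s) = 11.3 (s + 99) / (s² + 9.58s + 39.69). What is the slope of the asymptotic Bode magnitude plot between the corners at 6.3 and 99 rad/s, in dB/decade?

-40 dB/decade

In this band the factors already past their corner are: complex pole pair at ωₙ ≈ 6.3; net slope = -40 dB/decade.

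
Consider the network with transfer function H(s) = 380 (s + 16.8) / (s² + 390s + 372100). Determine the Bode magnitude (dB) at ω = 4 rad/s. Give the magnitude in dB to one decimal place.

-35.1 dB

|j4 + 16.8| = √(4² + 16.8²) = 17.27
|(j4)² + 390(j4) + 372100| = |3.7208e+05 + j1560| = 3.721e+05
|H(j4)| = 380 × 17.27 / 3.721e+05 = 0.017637
20 log₁₀(0.017637) = -35.07 dB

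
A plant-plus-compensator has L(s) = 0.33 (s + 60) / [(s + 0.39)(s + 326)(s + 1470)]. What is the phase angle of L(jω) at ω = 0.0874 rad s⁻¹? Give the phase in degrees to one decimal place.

∠(j0.0874 + 60) = arctan(0.0874/60) = 0.08°
∠(j0.0874 + 0.39) = arctan(0.0874/0.39) = 12.63°
∠(j0.0874 + 326) = arctan(0.0874/326) = 0.02°
∠(j0.0874 + 1470) = arctan(0.0874/1470) = 0.00°
∠L(j0.0874) = 0.08° − (12.63° + 0.02° + 0.00°) = -12.57°

-12.6 deg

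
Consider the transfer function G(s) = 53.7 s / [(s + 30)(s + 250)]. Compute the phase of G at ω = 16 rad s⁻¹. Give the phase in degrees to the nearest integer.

∠(j16) = 90.00°
∠(j16 + 30) = arctan(16/30) = 28.07°
∠(j16 + 250) = arctan(16/250) = 3.66°
∠G(j16) = 90.00° − (28.07° + 3.66°) = 58.27°

58 deg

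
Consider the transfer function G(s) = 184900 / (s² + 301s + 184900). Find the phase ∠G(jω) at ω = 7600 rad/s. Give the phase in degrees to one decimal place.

∠[(j7600)² + 301(j7600) + 184900] = ∠[-5.7575e+07 + j2.2876e+06] = 177.72°
∠G(j7600) = −177.72° = -177.72°

-177.7°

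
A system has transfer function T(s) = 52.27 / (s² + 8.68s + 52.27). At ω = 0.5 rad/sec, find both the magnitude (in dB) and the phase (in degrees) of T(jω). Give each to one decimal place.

|T| = 0.0 dB, ∠T = -4.8°

|(j0.5)² + 8.68(j0.5) + 52.27| = |52.02 + j4.34| = 52.2
|T(j0.5)| = 52.27 / 52.2 = 1.0013
20 log₁₀(1.0013) = 0.01 dB
∠[(j0.5)² + 8.68(j0.5) + 52.27] = ∠[52.02 + j4.34] = 4.77°
∠T(j0.5) = −4.77° = -4.77°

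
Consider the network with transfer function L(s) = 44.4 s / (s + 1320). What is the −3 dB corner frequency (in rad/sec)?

For a single-pole high-pass, the −3 dB point is at the pole: ω = 1320 rad/sec.

1320 rad/sec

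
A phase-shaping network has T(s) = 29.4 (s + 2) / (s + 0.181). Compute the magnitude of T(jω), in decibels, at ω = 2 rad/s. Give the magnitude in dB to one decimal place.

|j2 + 2| = √(2² + 2²) = 2.828
|j2 + 0.181| = √(2² + 0.181²) = 2.008
|T(j2)| = 29.4 × 2.828 / 2.008 = 41.409
20 log₁₀(41.409) = 32.34 dB

32.3 dB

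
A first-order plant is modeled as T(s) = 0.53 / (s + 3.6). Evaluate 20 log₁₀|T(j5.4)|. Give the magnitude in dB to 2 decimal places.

|j5.4 + 3.6| = √(5.4² + 3.6²) = 6.49
|T(j5.4)| = 0.53 / 6.49 = 0.081664
20 log₁₀(0.081664) = -21.759 dB

-21.76 dB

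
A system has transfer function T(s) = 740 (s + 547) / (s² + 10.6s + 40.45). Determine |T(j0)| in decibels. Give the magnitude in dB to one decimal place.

T(0) = 740 × 547 / 40.45 = 10007
20 log₁₀(10007) = 80.01 dB

80.0 dB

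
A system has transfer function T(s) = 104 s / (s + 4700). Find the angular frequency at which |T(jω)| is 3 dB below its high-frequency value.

For a single-pole high-pass, the −3 dB point is at the pole: ω = 4700 rad s⁻¹.

4700 rad s⁻¹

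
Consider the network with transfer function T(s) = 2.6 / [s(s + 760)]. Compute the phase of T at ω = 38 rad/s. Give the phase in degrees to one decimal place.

∠(j38 + 760) = arctan(38/760) = 2.86°
∠(j38) = 90.00°
∠T(j38) = − (2.86° + 90.00°) = -92.86°

-92.9°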